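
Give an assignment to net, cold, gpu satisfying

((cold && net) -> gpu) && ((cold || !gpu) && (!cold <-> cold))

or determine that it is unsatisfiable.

UNSATISFIABLE

The conjunct !cold <-> cold is unsatisfiable on its own:
  cold=F: evaluates to False.
  cold=T: evaluates to False.
So the whole conjunction is unsatisfiable.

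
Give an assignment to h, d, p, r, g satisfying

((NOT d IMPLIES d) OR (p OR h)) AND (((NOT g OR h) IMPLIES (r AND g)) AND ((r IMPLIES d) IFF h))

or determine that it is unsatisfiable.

h = True, d = True, p = True, r = True, g = True

  (NOT d IMPLIES d) OR (p OR h) = True
    NOT d IMPLIES d = True
      NOT d = False
    p OR h = True
  ((NOT g OR h) IMPLIES (r AND g)) AND ((r IMPLIES d) IFF h) = True
    (NOT g OR h) IMPLIES (r AND g) = True
      NOT g OR h = True
        NOT g = False
      r AND g = True
    (r IMPLIES d) IFF h = True
      r IMPLIES d = True
Both conjuncts True, so the formula holds.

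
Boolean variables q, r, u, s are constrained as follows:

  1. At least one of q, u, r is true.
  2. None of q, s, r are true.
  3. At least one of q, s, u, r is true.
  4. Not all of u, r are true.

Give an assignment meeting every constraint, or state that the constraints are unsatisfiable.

q=F, r=F, u=T, s=F

  (1) {q, u, r}: 1 true — at least one ✓
  (2) {q, s, r}: 0 true — none ✓
  (3) {q, s, u, r}: 1 true — at least one ✓
  (4) {u, r}: 1/2 true — not all ✓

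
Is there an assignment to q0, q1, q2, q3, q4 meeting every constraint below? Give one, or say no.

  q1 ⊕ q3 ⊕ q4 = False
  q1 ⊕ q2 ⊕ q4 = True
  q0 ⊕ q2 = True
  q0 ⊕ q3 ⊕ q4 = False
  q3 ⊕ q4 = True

q0=T; q1=T; q2=F; q3=T; q4=F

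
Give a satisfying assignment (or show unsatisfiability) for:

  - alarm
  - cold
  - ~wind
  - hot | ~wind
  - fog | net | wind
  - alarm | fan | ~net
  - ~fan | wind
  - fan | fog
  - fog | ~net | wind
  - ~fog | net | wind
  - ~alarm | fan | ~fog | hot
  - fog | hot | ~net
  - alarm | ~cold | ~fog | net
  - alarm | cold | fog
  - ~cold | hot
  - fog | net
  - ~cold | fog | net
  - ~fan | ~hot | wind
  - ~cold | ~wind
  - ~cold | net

net = True, wind = False, hot = True, cold = True, alarm = True, fan = False, fog = True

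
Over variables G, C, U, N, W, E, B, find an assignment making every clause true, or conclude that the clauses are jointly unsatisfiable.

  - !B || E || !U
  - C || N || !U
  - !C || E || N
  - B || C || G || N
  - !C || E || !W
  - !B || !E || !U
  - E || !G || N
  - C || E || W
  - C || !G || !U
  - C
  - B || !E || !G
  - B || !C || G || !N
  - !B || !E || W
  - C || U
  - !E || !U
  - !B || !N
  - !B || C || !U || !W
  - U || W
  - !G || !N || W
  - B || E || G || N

G: True, C: True, U: False, N: False, W: True, E: True, B: True

Unit clause (C) forces C = True.
Set G = True.
Set U = False.
  then (U || W) forces W = True.
  then (!C || E || !W) forces E = True.
  then (B || !E || !G) forces B = True.
  then (!B || !N) forces N = False.
All clauses satisfied.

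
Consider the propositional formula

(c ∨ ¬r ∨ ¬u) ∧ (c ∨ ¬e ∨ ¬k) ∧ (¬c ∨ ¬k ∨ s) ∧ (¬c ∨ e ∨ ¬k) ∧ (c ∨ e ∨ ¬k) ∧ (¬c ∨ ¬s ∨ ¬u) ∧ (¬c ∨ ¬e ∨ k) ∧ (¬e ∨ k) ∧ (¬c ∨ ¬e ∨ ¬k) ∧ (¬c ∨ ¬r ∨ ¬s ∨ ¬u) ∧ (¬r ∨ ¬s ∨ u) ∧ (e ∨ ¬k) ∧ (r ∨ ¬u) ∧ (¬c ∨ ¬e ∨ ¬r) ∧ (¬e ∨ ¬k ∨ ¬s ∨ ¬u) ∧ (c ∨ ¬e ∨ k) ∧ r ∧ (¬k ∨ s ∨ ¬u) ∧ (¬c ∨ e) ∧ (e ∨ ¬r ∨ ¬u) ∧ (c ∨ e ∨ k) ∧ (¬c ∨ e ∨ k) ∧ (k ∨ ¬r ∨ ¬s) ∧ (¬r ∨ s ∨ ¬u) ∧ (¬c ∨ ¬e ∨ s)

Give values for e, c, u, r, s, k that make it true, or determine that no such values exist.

Case e = True:
  (¬e ∨ k) forces k = True.
  (c ∨ ¬e ∨ ¬k) forces c = True.
  Clause (¬c ∨ ¬e ∨ ¬k) is falsified — contradiction.
Case e = False:
  (e ∨ ¬k) forces k = False.
  (r) forces r = True.
  (¬c ∨ e) forces c = False.
  Clause (c ∨ e ∨ k) is falsified — contradiction.
Both cases fail, so the formula is unsatisfiable.

Unsatisfiable — no assignment works.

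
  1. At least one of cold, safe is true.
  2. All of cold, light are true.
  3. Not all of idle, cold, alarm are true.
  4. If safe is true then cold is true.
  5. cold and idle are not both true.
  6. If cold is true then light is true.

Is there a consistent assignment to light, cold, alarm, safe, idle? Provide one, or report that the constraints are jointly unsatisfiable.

light=T; cold=T; alarm=F; safe=T; idle=F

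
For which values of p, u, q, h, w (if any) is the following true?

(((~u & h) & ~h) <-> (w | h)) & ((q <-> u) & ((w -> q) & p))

p=T, u=F, q=F, h=F, w=F

  ((~u & h) & ~h) <-> (w | h) = True
    (~u & h) & ~h = False
      ~u & h = False
        ~u = True
      ~h = True
    w | h = False
  (q <-> u) & ((w -> q) & p) = True
    q <-> u = True
    (w -> q) & p = True
      w -> q = True
Both conjuncts True, so the formula holds.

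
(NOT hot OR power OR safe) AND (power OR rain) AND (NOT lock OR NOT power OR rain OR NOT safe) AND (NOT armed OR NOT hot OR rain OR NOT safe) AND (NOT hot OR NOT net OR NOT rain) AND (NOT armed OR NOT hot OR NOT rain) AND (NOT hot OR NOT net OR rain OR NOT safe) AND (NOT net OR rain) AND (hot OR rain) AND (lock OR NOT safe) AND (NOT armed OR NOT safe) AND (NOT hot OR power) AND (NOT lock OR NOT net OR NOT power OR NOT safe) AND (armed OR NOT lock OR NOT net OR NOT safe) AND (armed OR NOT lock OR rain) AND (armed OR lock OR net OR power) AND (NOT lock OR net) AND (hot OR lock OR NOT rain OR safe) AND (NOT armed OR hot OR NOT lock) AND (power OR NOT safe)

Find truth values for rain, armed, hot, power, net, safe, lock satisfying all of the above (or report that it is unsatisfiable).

rain=T, armed=F, hot=F, power=T, net=T, safe=F, lock=T

Set rain = True.
Set armed = False.
Set hot = False.
Set power = True.
Set net = True.
Try safe = True:
  (lock OR NOT safe) forces lock = True.
  clause (NOT lock OR NOT net OR NOT power OR NOT safe) is falsified — backtrack.
So safe = False.
  then (hot OR lock OR NOT rain OR safe) forces lock = True.
All clauses satisfied.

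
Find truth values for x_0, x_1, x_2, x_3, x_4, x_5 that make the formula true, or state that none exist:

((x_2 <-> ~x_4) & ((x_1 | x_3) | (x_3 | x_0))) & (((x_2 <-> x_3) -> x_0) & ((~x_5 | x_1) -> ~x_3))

x_0=T; x_1=T; x_2=F; x_3=F; x_4=T; x_5=F

  (x_2 <-> ~x_4) & ((x_1 | x_3) | (x_3 | x_0)) = True
    x_2 <-> ~x_4 = True
      ~x_4 = False
    (x_1 | x_3) | (x_3 | x_0) = True
      x_1 | x_3 = True
      x_3 | x_0 = True
  ((x_2 <-> x_3) -> x_0) & ((~x_5 | x_1) -> ~x_3) = True
    (x_2 <-> x_3) -> x_0 = True
      x_2 <-> x_3 = True
    (~x_5 | x_1) -> ~x_3 = True
      ~x_5 | x_1 = True
        ~x_5 = True
      ~x_3 = True
Both conjuncts True, so the formula holds.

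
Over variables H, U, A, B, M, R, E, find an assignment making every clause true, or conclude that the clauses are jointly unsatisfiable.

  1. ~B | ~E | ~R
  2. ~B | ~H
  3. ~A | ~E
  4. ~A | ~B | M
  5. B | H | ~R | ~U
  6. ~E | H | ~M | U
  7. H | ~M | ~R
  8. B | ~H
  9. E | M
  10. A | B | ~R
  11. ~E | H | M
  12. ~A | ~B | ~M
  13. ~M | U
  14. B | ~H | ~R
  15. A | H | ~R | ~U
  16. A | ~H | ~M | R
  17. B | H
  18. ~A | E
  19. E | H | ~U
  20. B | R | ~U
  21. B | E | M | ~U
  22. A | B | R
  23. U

H = False, U = True, A = False, B = True, M = True, R = False, E = True

Unit clause (U) forces U = True.
Try H = True:
  (~B | ~H) forces B = False.
  clause (B | ~H) is falsified — backtrack.
So H = False.
  then (B | H) forces B = True.
  then (E | H | ~U) forces E = True.
  then (~B | ~E | ~R) forces R = False.
  then (~A | ~E) forces A = False.
  then (~E | H | M) forces M = True.
All clauses satisfied.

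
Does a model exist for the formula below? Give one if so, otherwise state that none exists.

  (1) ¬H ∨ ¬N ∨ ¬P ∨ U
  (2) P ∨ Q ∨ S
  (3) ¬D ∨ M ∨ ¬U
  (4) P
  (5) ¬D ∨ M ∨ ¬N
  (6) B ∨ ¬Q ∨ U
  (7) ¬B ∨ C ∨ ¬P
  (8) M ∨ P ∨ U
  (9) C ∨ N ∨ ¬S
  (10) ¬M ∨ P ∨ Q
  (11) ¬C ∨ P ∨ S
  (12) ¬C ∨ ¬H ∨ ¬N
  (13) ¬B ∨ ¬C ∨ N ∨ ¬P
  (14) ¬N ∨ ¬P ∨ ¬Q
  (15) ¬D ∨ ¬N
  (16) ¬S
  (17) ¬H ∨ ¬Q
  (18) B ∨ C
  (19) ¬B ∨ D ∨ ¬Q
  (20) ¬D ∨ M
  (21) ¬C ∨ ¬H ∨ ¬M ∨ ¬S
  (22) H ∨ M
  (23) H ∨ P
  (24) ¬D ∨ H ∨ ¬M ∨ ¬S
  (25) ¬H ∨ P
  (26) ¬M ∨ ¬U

H = True; D = True; C = True; N = False; U = False; M = True; B = False; S = False; Q = False; P = True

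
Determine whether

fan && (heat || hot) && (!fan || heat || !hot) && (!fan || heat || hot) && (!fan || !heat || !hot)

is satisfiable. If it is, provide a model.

heat=T, fan=T, hot=F

Unit clause (fan) forces fan = True.
Try heat = False:
  (heat || hot) forces hot = True.
  clause (!fan || heat || !hot) is falsified — backtrack.
So heat = True.
  then (!fan || !heat || !hot) forces hot = False.
Check each clause:
  (fan): fan holds.
  (heat || hot): heat holds.
  (!fan || heat || !hot): heat holds.
  (!fan || heat || hot): heat holds.
  (!fan || !heat || !hot): !hot holds.
All clauses satisfied.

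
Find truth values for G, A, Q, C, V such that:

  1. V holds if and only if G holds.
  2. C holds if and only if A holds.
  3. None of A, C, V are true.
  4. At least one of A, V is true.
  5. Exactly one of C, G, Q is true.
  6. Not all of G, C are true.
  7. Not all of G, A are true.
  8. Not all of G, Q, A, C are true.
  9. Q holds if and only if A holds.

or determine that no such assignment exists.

The formula is unsatisfiable.

Case A = True:
  Constraint (3) is violated (A=T) — contradiction.
Case A = False:
  (2) with A=F forces C = False.
  (3) forces V = False.
  Constraint (4) is violated (A=F, V=F) — contradiction.
Both cases fail — unsatisfiable.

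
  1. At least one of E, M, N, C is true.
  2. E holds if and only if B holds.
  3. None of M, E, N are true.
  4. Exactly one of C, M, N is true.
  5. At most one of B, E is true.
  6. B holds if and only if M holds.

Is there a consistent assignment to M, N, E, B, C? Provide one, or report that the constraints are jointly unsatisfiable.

M = False, N = False, E = False, B = False, C = True

  (1) {E, M, N, C}: 1 true — at least one ✓
  (2) E=F, B=F — same ✓
  (3) {M, E, N}: 0 true — none ✓
  (4) {C, M, N}: 1 true — exactly one ✓
  (5) {B, E}: 0 true — at most one ✓
  (6) B=F, M=F — same ✓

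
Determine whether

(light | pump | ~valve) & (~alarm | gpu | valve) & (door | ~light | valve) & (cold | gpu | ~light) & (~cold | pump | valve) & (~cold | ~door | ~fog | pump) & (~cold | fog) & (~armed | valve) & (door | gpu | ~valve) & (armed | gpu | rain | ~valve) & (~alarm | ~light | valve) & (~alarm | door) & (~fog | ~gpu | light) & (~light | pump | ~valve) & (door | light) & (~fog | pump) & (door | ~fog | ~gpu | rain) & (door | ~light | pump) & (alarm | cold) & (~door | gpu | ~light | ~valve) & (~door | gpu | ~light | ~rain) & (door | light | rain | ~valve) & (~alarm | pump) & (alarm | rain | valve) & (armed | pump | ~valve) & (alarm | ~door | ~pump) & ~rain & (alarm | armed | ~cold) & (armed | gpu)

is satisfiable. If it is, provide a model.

pump: True, gpu: False, fog: True, armed: True, alarm: True, door: True, light: False, cold: False, rain: False, valve: True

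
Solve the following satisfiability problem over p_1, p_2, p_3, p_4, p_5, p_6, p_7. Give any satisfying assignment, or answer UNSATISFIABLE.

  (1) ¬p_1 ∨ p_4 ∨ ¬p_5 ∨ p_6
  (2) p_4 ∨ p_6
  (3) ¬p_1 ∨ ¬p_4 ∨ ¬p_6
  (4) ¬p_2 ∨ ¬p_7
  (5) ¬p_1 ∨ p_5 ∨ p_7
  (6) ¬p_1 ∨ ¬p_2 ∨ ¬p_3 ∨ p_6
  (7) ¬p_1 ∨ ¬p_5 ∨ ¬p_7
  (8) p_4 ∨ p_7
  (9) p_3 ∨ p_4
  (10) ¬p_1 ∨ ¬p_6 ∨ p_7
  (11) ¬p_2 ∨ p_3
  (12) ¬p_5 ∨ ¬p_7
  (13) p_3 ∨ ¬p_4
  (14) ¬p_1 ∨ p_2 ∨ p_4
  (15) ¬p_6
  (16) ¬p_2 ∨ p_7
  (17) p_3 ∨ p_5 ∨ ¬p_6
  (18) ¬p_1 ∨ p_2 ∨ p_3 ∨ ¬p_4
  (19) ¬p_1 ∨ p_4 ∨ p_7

Unit clause (¬p_6) forces p_6 = False.
In (p_4 ∨ p_6) only p_4 is left, so p_4 = True.
In (p_3 ∨ ¬p_4) only p_3 is left, so p_3 = True.
Set p_1 = True.
  then (¬p_1 ∨ ¬p_2 ∨ ¬p_3 ∨ p_6) forces p_2 = False.
Set p_5 = True.
  then (¬p_1 ∨ ¬p_5 ∨ ¬p_7) forces p_7 = False.
All clauses satisfied.

p_1=T, p_2=F, p_3=T, p_4=T, p_5=T, p_6=F, p_7=F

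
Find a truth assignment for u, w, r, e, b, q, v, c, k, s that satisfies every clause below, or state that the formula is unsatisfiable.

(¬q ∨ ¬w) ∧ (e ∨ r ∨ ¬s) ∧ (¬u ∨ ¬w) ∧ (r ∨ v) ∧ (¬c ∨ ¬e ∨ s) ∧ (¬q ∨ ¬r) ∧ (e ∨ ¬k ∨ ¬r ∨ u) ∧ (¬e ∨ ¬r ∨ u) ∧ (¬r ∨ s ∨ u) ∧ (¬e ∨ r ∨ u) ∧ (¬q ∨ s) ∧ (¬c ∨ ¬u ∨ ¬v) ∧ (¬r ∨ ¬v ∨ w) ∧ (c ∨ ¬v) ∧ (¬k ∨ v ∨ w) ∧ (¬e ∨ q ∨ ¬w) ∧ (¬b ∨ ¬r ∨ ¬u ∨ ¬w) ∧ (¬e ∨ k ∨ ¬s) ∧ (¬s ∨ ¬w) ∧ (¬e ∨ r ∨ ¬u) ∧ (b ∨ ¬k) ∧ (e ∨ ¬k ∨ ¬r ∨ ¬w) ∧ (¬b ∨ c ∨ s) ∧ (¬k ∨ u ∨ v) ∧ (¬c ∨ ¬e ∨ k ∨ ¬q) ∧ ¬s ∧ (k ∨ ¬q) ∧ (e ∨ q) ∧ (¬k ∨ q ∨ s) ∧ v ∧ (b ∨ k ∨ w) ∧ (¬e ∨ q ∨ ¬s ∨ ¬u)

Case c = True:
  (¬s) forces s = False.
  (¬c ∨ ¬e ∨ s) forces e = False.
  (¬q ∨ s) forces q = False.
  Clause (e ∨ q) is falsified — contradiction.
Case c = False:
  (c ∨ ¬v) forces v = False.
  Clause (v) is falsified — contradiction.
Both cases fail, so the formula is unsatisfiable.

Unsatisfiable — no assignment works.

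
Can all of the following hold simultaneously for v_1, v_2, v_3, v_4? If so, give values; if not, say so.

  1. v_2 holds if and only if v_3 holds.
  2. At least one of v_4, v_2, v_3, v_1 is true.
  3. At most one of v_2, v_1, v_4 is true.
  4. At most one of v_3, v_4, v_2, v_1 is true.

v_1=F, v_2=F, v_3=F, v_4=T

  (1) v_2=F, v_3=F — same ✓
  (2) {v_4, v_2, v_3, v_1}: 1 true — at least one ✓
  (3) {v_2, v_1, v_4}: 1 true — at most one ✓
  (4) {v_3, v_4, v_2, v_1}: 1 true — at most one ✓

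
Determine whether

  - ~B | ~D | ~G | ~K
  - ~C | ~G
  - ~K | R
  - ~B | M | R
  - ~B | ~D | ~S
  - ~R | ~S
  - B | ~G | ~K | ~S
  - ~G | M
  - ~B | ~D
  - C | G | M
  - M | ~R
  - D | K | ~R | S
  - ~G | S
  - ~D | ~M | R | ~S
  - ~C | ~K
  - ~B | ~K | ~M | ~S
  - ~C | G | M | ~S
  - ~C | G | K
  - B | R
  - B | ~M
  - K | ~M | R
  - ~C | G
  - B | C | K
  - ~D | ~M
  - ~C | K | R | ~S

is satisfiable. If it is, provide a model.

M = True; S = False; R = True; K = True; G = False; D = False; B = True; C = False

Set M = True.
  then (B | ~M) forces B = True.
  then (~D | ~M) forces D = False.
Set S = False.
  then (~G | S) forces G = False.
  then (~C | G) forces C = False.
Try R = False:
  (~K | R) forces K = False.
  clause (K | ~M | R) is falsified — backtrack.
So R = True.
  then (D | K | ~R | S) forces K = True.
All clauses satisfied.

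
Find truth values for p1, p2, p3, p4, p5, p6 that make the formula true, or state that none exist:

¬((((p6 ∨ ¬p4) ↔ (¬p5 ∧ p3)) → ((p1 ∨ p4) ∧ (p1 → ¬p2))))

p1=T, p2=T, p3=T, p4=T, p5=T, p6=F

  ¬((((p6 ∨ ¬p4) ↔ (¬p5 ∧ p3)) → ((p1 ∨ p4) ∧ (p1 → ¬p2)))) = True
    ((p6 ∨ ¬p4) ↔ (¬p5 ∧ p3)) → ((p1 ∨ p4) ∧ (p1 → ¬p2)) = False
      (p6 ∨ ¬p4) ↔ (¬p5 ∧ p3) = True
        p6 ∨ ¬p4 = False
          ¬p4 = False
        ¬p5 ∧ p3 = False
          ¬p5 = False
      (p1 ∨ p4) ∧ (p1 → ¬p2) = False
        p1 ∨ p4 = True
        p1 → ¬p2 = False
          ¬p2 = False
The formula evaluates to True.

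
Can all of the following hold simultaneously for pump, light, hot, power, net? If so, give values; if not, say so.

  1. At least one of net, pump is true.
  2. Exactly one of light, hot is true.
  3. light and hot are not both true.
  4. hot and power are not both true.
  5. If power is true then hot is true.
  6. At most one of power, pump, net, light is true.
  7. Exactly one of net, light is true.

pump=F, light=F, hot=T, power=F, net=T

  (1) {net, pump}: 1 true — at least one ✓
  (2) {light, hot}: 1 true — exactly one ✓
  (3) light=F, hot=T — not both ✓
  (4) hot=T, power=F — not both ✓
  (5) power=F ⇒ hot: vacuous ✓
  (6) {power, pump, net, light}: 1 true — at most one ✓
  (7) {net, light}: 1 true — exactly one ✓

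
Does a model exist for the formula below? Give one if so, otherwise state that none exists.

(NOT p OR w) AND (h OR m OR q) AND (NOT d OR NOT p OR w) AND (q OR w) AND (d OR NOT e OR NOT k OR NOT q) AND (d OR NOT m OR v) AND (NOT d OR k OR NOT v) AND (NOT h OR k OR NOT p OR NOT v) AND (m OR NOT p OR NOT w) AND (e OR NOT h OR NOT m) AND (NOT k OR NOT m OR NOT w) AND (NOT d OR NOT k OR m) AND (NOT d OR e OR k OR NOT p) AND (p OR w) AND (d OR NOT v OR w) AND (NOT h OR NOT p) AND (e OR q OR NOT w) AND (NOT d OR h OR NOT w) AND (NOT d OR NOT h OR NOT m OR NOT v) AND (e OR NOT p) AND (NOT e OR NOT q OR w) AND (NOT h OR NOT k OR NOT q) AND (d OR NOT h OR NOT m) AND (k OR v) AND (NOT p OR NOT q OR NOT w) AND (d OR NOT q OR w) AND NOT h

k = False, h = False, q = True, w = True, d = False, v = True, m = True, p = False, e = True

Unit clause (NOT h) forces h = False.
Set k = False.
  then (k OR v) forces v = True.
  then (NOT d OR k OR NOT v) forces d = False.
  then (d OR NOT v OR w) forces w = True.
Set q = True.
  then (NOT p OR NOT q OR NOT w) forces p = False.
Set m = True.
Set e = True.
All clauses satisfied.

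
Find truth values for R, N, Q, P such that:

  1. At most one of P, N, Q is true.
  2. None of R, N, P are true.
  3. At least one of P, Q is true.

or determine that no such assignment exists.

R = False; N = False; Q = True; P = False

  (1) {P, N, Q}: 1 true — at most one ✓
  (2) {R, N, P}: 0 true — none ✓
  (3) {P, Q}: 1 true — at least one ✓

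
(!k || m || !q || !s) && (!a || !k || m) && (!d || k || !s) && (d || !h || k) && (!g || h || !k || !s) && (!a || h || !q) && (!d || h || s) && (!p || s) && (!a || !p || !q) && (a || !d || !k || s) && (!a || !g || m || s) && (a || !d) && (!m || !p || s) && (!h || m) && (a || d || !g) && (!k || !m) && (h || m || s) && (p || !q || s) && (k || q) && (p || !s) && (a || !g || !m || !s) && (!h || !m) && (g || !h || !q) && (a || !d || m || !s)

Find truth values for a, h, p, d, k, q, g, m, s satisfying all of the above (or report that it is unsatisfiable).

Set a = False.
  then (a || !d) forces d = False.
  then (a || d || !g) forces g = False.
Set h = False.
Try p = False:
  (p || !s) forces s = False.
  (h || m || s) forces m = True.
  (!k || !m) forces k = False.
  (p || !q || s) forces q = False.
  clause (k || q) is falsified — backtrack.
So p = True.
  then (!p || s) forces s = True.
Set k = True.
  then (!k || !m) forces m = False.
  then (!k || m || !q || !s) forces q = False.
All clauses satisfied.

a = False, h = False, p = True, d = False, k = True, q = False, g = False, m = False, s = True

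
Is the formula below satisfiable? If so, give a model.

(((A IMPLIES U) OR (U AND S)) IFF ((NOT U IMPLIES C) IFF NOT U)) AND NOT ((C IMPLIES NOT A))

Case U = True: the conjunct ((A IMPLIES U) OR (U AND S)) IFF ((NOT U IMPLIES C) IFF NOT U) becomes (True OR S) IFF (True IFF False) = False.
Case U = False: the formula simplifies to (NOT A IFF C) AND NOT ((C IMPLIES NOT A)).
  C = True: simplifies to NOT A AND NOT (NOT A).
    A = True: the conjunct NOT A is False.
    A = False: the conjunct NOT (NOT A) becomes NOT (NOT False) = False.
  C = False: the conjunct NOT ((C IMPLIES NOT A)) becomes NOT ((False IMPLIES NOT A)) = False.
Both cases fail — unsatisfiable.

No satisfying assignment exists.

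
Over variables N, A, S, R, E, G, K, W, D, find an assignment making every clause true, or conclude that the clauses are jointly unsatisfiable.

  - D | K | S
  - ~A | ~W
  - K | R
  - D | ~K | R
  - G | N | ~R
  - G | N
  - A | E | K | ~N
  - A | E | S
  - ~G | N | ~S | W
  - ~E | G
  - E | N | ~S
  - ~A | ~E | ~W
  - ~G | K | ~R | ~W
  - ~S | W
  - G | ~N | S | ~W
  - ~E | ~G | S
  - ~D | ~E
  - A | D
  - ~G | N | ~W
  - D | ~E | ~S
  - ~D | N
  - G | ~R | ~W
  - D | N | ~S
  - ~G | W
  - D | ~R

Try N = False:
  (G | N) forces G = True.
  (~G | N | ~W) forces W = False.
  clause (~G | W) is falsified — backtrack.
So N = True.
Set A = False.
  then (A | D) forces D = True.
  then (~D | ~E) forces E = False.
  then (A | E | K | ~N) forces K = True.
  then (A | E | S) forces S = True.
  then (~S | W) forces W = True.
Set R = False.
Set G = True.
All clauses satisfied.

N=T, A=F, S=T, R=F, E=F, G=T, K=T, W=T, D=T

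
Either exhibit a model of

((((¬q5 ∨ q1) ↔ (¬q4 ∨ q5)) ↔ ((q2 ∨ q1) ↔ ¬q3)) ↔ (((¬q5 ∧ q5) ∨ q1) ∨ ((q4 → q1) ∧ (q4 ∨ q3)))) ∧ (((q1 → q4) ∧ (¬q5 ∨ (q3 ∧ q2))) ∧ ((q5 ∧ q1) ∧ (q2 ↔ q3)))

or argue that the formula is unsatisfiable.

UNSATISFIABLE

Case q1 = True: the formula simplifies to ((¬q4 ∨ q5) ↔ ¬q3) ∧ ((q4 ∧ (¬q5 ∨ (q3 ∧ q2))) ∧ (q5 ∧ (q2 ↔ q3))).
  q5 = True: simplifies to ¬q3 ∧ ((q4 ∧ (q3 ∧ q2)) ∧ (q2 ↔ q3)).
    q3 = True: the conjunct ¬q3 is False.
    q3 = False: the conjunct q3 is False.
  q5 = False: the conjunct q5 is False.
Case q1 = False: the conjunct q1 is False.
Both cases fail — unsatisfiable.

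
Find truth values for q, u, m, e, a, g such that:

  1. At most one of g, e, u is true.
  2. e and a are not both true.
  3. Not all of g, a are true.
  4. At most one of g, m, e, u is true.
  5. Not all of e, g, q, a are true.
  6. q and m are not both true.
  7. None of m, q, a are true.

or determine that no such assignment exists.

q: False; u: True; m: False; e: False; a: False; g: False

  (1) {g, e, u}: 1 true — at most one ✓
  (2) e=F, a=F — not both ✓
  (3) {g, a}: 0/2 true — not all ✓
  (4) {g, m, e, u}: 1 true — at most one ✓
  (5) {e, g, q, a}: 0/4 true — not all ✓
  (6) q=F, m=F — not both ✓
  (7) {m, q, a}: 0 true — none ✓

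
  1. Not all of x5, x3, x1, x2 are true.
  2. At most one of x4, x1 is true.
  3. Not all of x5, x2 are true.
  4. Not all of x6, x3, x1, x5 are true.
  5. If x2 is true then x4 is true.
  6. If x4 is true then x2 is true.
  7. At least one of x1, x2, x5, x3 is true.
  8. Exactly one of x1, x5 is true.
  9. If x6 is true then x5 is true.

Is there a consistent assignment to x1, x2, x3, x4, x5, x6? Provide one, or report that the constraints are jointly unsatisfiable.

x1=F; x2=F; x3=F; x4=F; x5=T; x6=F

  (1) {x5, x3, x1, x2}: 1/4 true — not all ✓
  (2) {x4, x1}: 0 true — at most one ✓
  (3) {x5, x2}: 1/2 true — not all ✓
  (4) {x6, x3, x1, x5}: 1/4 true — not all ✓
  (5) x2=F ⇒ x4: vacuous ✓
  (6) x4=F ⇒ x2: vacuous ✓
  (7) {x1, x2, x5, x3}: 1 true — at least one ✓
  (8) {x1, x5}: 1 true — exactly one ✓
  (9) x6=F ⇒ x5: vacuous ✓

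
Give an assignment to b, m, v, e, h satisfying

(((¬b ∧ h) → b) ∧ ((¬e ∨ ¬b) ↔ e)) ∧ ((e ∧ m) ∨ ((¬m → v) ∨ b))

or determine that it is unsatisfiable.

b = False, m = True, v = False, e = True, h = False

  ((¬b ∧ h) → b) ∧ ((¬e ∨ ¬b) ↔ e) = True
    (¬b ∧ h) → b = True
      ¬b ∧ h = False
        ¬b = True
    (¬e ∨ ¬b) ↔ e = True
      ¬e ∨ ¬b = True
        ¬e = False
        ¬b = True
  (e ∧ m) ∨ ((¬m → v) ∨ b) = True
    e ∧ m = True
    (¬m → v) ∨ b = True
      ¬m → v = True
        ¬m = False
Both conjuncts True, so the formula holds.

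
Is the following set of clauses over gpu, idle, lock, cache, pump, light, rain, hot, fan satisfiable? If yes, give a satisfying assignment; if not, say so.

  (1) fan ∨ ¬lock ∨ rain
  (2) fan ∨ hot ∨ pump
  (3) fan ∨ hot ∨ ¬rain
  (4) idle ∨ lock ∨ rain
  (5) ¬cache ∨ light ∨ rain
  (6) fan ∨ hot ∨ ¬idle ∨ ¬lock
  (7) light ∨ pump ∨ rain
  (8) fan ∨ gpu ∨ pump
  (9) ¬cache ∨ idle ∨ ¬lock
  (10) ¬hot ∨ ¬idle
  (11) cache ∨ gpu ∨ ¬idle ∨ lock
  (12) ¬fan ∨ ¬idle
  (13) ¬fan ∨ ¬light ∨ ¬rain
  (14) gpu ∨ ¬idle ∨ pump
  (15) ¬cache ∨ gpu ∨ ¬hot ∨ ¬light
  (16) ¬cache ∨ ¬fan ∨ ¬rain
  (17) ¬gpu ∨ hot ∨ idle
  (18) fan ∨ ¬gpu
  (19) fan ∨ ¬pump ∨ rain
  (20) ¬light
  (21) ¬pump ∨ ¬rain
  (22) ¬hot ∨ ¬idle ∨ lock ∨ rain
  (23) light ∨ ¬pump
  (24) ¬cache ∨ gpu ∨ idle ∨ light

Unit clause (¬light) forces light = False.
In (light ∨ ¬pump) only ¬pump is left, so pump = False.
In (light ∨ pump ∨ rain) only rain is left, so rain = True.
Set gpu = False.
  then (fan ∨ gpu ∨ pump) forces fan = True.
  then (¬fan ∨ ¬idle) forces idle = False.
  then (¬cache ∨ ¬fan ∨ ¬rain) forces cache = False.
Set lock = False.
Set hot = False.
All clauses satisfied.

gpu=F, idle=F, lock=F, cache=F, pump=F, light=F, rain=T, hot=F, fan=T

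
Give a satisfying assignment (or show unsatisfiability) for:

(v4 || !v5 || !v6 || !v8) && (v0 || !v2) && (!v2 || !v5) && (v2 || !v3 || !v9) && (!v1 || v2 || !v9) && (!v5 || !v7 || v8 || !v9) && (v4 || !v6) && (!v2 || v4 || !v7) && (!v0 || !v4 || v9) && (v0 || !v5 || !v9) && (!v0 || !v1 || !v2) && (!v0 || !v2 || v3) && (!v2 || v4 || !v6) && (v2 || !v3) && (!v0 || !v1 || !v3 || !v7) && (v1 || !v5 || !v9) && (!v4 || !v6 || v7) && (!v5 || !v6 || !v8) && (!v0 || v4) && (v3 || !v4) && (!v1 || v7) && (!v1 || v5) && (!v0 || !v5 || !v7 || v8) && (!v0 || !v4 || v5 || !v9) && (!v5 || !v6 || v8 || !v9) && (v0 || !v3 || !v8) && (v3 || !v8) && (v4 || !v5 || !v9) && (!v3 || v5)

v0 = False, v1 = False, v2 = False, v3 = False, v4 = False, v5 = True, v6 = False, v7 = True, v8 = False, v9 = False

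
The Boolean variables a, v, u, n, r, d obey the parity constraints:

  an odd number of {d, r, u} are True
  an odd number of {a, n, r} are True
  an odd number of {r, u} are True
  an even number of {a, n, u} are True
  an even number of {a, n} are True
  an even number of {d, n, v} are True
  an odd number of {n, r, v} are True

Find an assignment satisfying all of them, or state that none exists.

a = True, v = True, u = False, n = True, r = True, d = False

{d, r, u}: 1 true → odd ✓
{a, n, r}: 3 true → odd ✓
{r, u}: 1 true → odd ✓
{a, n, u}: 2 true → even ✓
{a, n}: 2 true → even ✓
{d, n, v}: 2 true → even ✓
{n, r, v}: 3 true → odd ✓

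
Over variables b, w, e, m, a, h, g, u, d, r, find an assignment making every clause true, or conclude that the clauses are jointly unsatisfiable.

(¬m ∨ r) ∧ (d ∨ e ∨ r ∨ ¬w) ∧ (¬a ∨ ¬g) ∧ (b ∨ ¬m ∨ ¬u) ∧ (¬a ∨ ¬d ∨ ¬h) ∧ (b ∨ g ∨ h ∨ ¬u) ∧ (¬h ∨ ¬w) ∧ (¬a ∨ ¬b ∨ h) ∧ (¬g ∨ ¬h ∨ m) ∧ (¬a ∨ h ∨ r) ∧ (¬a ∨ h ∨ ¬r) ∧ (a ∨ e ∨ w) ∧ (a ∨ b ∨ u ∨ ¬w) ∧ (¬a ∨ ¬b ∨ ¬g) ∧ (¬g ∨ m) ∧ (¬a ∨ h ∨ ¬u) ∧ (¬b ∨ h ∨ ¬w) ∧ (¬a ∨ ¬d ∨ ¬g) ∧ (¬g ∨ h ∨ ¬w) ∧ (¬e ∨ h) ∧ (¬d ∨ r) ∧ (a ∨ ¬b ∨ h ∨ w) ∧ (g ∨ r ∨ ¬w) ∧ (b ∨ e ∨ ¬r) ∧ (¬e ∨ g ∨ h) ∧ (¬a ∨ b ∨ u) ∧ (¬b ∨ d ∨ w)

b: False, w: False, e: True, m: True, a: False, h: True, g: False, u: False, d: True, r: True

Set b = False.
Try w = True:
  (¬h ∨ ¬w) forces h = False.
  (¬g ∨ h ∨ ¬w) forces g = False.
  (b ∨ g ∨ h ∨ ¬u) forces u = False.
  (a ∨ b ∨ u ∨ ¬w) forces a = True.
  clause (¬a ∨ b ∨ u) is falsified — backtrack.
So w = False.
Set e = True.
  then (¬e ∨ h) forces h = True.
Set m = True.
  then (¬m ∨ r) forces r = True.
  then (b ∨ ¬m ∨ ¬u) forces u = False.
  then (¬a ∨ b ∨ u) forces a = False.
Set g = False.
Set d = True.
All clauses satisfied.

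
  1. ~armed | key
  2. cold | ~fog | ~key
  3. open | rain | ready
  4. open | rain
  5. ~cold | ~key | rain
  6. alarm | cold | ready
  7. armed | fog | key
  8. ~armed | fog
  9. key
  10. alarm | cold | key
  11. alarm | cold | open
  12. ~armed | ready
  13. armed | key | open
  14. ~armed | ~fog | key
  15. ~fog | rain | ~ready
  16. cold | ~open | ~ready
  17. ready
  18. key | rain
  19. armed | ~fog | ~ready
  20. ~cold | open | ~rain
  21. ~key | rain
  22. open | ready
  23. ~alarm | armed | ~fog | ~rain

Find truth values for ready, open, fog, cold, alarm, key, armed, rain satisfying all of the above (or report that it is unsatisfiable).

Unit clause (key) forces key = True.
Unit clause (ready) forces ready = True.
In (~key | rain) only rain is left, so rain = True.
Set open = True.
  then (cold | ~open | ~ready) forces cold = True.
Set fog = True.
  then (armed | ~fog | ~ready) forces armed = True.
Set alarm = False.
All clauses satisfied.

ready=T, open=T, fog=T, cold=T, alarm=F, key=T, armed=T, rain=T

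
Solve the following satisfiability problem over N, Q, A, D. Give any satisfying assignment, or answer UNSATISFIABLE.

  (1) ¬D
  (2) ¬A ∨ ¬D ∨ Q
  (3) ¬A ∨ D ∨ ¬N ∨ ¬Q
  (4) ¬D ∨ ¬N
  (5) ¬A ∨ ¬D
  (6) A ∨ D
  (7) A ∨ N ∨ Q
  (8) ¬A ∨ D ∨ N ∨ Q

N: False, Q: True, A: True, D: False

Unit clause (¬D) forces D = False.
In (A ∨ D) only A is left, so A = True.
Set N = False.
  then (¬A ∨ D ∨ N ∨ Q) forces Q = True.
Check each clause:
  (¬D): ¬D holds.
  (¬A ∨ ¬D ∨ Q): ¬D holds.
  (¬A ∨ D ∨ ¬N ∨ ¬Q): ¬N holds.
  (¬D ∨ ¬N): ¬D holds.
  (¬A ∨ ¬D): ¬D holds.
  (A ∨ D): A holds.
  (A ∨ N ∨ Q): A holds.
  (¬A ∨ D ∨ N ∨ Q): Q holds.
All clauses satisfied.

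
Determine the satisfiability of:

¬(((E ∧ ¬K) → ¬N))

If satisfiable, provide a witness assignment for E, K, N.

E = True, K = False, N = True

  ¬(((E ∧ ¬K) → ¬N)) = True
    (E ∧ ¬K) → ¬N = False
      E ∧ ¬K = True
        ¬K = True
      ¬N = False
The formula evaluates to True.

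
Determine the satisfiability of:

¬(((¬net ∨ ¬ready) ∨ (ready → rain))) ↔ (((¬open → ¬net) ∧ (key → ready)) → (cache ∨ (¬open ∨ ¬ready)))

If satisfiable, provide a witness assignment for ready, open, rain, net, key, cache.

ready: True; open: False; rain: False; net: True; key: False; cache: False

  ¬(((¬net ∨ ¬ready) ∨ (ready → rain))) ↔ (((¬open → ¬net) ∧ (key → ready)) → (cache ∨ (¬open ∨ ¬ready))) = True
    ¬(((¬net ∨ ¬ready) ∨ (ready → rain))) = True
      (¬net ∨ ¬ready) ∨ (ready → rain) = False
        ¬net ∨ ¬ready = False
          ¬net = False
          ¬ready = False
        ready → rain = False
    ((¬open → ¬net) ∧ (key → ready)) → (cache ∨ (¬open ∨ ¬ready)) = True
      (¬open → ¬net) ∧ (key → ready) = False
        ¬open → ¬net = False
          ¬open = True
          ¬net = False
        key → ready = True
      cache ∨ (¬open ∨ ¬ready) = True
        ¬open ∨ ¬ready = True
          ¬open = True
          ¬ready = False
The formula evaluates to True.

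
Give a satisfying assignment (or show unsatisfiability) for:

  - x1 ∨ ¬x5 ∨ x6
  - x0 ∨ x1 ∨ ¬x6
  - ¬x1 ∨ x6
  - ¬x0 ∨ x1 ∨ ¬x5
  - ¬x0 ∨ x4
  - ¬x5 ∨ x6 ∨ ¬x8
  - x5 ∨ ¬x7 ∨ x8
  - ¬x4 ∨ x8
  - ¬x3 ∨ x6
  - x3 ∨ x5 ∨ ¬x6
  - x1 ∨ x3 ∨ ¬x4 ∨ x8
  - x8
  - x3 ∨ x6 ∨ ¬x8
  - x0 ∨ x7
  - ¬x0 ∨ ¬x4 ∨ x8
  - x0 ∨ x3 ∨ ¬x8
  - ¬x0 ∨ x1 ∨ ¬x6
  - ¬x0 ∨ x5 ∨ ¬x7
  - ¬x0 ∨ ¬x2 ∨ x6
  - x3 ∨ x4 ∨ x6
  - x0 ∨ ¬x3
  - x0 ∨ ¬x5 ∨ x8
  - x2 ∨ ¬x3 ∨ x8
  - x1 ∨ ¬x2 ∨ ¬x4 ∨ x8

x0: True, x1: True, x2: False, x3: True, x4: True, x5: True, x6: True, x7: False, x8: True

Unit clause (x8) forces x8 = True.
Try x0 = False:
  (x0 ∨ x7) forces x7 = True.
  (x0 ∨ x3 ∨ ¬x8) forces x3 = True.
  clause (x0 ∨ ¬x3) is falsified — backtrack.
So x0 = True.
  then (¬x0 ∨ x4) forces x4 = True.
Set x1 = True.
  then (¬x1 ∨ x6) forces x6 = True.
Set x2 = False.
Set x3 = True.
Set x5 = True.
Set x7 = False.
All clauses satisfied.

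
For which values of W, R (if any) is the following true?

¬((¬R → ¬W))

W=T, R=F

  ¬((¬R → ¬W)) = True
    ¬R → ¬W = False
      ¬R = True
      ¬W = False
The formula evaluates to True.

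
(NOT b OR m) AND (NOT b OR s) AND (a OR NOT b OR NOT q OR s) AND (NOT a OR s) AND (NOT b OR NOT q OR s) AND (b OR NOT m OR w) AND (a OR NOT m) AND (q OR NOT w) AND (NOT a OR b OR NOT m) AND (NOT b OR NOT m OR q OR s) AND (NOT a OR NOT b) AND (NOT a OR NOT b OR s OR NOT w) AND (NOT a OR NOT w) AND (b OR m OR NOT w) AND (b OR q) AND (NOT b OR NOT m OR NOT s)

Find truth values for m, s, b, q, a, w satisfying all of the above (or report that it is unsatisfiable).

m = False, s = True, b = False, q = True, a = True, w = False

Try m = True:
  (a OR NOT m) forces a = True.
  (NOT a OR s) forces s = True.
  (NOT a OR b OR NOT m) forces b = True.
  clause (NOT a OR NOT b) is falsified — backtrack.
So m = False.
  then (NOT b OR m) forces b = False.
  then (b OR m OR NOT w) forces w = False.
  then (b OR q) forces q = True.
Set s = True.
Set a = True.
All clauses satisfied.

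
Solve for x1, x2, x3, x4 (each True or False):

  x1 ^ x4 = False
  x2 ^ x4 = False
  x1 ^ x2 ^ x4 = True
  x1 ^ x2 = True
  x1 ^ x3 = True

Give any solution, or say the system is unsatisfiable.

Adding constraints 1, 2, 4 mod 2: every variable appears an even number of times on the left, so the left side is 0.
But the right sides sum to 1 (mod 2). 0 ≠ 1 — the system is inconsistent.

The formula is unsatisfiable.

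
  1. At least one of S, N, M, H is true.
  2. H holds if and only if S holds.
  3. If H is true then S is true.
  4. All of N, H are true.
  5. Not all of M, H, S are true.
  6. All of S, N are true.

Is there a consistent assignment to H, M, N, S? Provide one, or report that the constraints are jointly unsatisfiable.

H: True; M: False; N: True; S: True

  (1) {S, N, M, H}: 3 true — at least one ✓
  (2) H=T, S=T — same ✓
  (3) H=T ⇒ S: T ✓
  (4) {N, H}: all 2 true ✓
  (5) {M, H, S}: 2/3 true — not all ✓
  (6) {S, N}: all 2 true ✓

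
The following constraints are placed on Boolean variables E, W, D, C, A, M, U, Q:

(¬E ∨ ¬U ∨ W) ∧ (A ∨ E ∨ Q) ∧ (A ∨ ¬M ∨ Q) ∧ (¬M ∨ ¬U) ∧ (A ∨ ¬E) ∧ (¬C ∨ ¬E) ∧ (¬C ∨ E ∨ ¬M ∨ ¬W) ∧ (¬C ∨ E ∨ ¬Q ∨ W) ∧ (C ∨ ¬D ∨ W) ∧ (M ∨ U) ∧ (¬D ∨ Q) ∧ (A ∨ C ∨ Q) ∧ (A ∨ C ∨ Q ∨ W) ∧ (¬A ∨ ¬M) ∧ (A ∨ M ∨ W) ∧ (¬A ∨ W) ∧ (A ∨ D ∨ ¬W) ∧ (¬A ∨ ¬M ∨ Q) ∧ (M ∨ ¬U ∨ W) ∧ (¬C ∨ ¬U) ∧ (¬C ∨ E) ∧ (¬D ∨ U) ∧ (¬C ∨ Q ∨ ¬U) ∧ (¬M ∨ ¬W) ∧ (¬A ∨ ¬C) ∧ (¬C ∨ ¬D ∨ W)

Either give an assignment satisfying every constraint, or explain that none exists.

Set E = False.
  then (¬C ∨ E) forces C = False.
Set W = True.
  then (¬M ∨ ¬W) forces M = False.
  then (M ∨ U) forces U = True.
Set D = True.
  then (¬D ∨ Q) forces Q = True.
Set A = True.
All clauses satisfied.

E: False, W: True, D: True, C: False, A: True, M: False, U: True, Q: True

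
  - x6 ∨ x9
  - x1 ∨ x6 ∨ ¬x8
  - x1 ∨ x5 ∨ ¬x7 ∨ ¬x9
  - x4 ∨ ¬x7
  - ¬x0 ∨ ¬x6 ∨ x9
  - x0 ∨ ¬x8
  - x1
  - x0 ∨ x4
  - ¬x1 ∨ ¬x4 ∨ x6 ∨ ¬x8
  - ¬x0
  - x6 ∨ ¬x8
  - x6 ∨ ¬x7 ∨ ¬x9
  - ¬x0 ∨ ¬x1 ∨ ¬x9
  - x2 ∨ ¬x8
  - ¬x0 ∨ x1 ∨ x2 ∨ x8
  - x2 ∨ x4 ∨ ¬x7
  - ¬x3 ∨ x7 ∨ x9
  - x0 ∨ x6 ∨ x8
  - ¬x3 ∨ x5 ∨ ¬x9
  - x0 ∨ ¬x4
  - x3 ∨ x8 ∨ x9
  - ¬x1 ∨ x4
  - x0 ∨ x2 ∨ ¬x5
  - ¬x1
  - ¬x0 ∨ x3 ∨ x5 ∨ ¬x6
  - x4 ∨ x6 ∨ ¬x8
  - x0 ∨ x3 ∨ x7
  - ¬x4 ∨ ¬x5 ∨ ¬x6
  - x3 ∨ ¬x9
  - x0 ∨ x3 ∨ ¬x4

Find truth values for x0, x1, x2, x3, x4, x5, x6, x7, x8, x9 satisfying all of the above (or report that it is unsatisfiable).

Unsatisfiable — no assignment works.

Case x1 = True:
  Clause (¬x1) is falsified — contradiction.
Case x1 = False:
  Clause (x1) is falsified — contradiction.
Both cases fail, so the formula is unsatisfiable.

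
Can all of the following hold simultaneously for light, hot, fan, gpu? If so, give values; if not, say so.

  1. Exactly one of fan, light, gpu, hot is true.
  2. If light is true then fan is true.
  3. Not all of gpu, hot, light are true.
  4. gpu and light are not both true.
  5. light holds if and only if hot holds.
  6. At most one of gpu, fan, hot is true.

light=F, hot=F, fan=T, gpu=F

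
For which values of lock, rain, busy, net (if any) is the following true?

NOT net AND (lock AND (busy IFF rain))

lock=T, rain=T, busy=T, net=F

  NOT net = True
  lock AND (busy IFF rain) = True
    busy IFF rain = True
Both conjuncts True, so the formula holds.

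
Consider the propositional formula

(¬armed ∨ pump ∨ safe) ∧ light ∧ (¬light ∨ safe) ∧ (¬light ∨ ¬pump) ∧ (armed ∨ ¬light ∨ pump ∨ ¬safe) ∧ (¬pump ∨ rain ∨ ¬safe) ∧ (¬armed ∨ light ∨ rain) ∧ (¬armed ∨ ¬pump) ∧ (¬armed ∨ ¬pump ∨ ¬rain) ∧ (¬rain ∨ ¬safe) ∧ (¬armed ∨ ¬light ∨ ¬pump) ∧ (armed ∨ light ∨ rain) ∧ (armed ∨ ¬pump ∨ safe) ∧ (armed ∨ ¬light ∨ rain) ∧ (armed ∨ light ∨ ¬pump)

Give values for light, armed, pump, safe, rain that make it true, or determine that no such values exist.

light=T; armed=T; pump=F; safe=T; rain=F

Unit clause (light) forces light = True.
In (¬light ∨ safe) only safe is left, so safe = True.
In (¬light ∨ ¬pump) only ¬pump is left, so pump = False.
In (armed ∨ ¬light ∨ pump ∨ ¬safe) only armed is left, so armed = True.
In (¬rain ∨ ¬safe) only ¬rain is left, so rain = False.
All clauses satisfied.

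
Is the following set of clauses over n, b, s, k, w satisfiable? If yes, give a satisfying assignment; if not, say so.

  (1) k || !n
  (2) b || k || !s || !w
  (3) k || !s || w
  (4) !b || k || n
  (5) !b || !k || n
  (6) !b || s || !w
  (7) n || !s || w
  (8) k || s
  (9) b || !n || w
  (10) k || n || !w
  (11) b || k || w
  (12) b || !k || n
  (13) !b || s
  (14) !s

Unit clause (!s) forces s = False.
In (k || s) only k is left, so k = True.
In (!b || s) only !b is left, so b = False.
In (b || !k || n) only n is left, so n = True.
In (b || !n || w) only w is left, so w = True.
All clauses satisfied.

n=T, b=F, s=F, k=T, w=T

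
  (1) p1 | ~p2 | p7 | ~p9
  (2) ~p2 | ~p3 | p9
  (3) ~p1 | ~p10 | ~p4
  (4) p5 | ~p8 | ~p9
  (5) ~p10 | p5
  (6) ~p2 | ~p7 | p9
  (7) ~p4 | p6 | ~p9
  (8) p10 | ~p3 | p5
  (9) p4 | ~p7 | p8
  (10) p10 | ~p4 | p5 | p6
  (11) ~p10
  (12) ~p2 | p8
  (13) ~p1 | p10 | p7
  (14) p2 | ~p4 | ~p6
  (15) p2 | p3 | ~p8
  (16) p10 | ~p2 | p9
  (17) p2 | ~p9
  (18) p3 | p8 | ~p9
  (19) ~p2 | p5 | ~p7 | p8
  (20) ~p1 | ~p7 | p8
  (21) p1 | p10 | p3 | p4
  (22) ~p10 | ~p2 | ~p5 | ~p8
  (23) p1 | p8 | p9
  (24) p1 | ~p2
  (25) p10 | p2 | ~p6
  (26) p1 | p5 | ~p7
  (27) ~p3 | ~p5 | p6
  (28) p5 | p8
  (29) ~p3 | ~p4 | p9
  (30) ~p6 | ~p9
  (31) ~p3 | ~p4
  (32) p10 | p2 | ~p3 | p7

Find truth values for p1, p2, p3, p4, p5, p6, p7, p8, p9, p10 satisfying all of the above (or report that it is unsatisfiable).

Unit clause (~p10) forces p10 = False.
Set p1 = True.
  then (~p1 | p10 | p7) forces p7 = True.
  then (~p1 | ~p7 | p8) forces p8 = True.
Try p2 = False:
  (p2 | p3 | ~p8) forces p3 = True.
  (p10 | ~p3 | p5) forces p5 = True.
  (p2 | ~p9) forces p9 = False.
  (p10 | p2 | ~p6) forces p6 = False.
  clause (~p3 | ~p5 | p6) is falsified — backtrack.
So p2 = True.
  then (~p2 | ~p7 | p9) forces p9 = True.
  then (~p6 | ~p9) forces p6 = False.
  then (p5 | ~p8 | ~p9) forces p5 = True.
  then (~p4 | p6 | ~p9) forces p4 = False.
  then (~p3 | ~p5 | p6) forces p3 = False.
All clauses satisfied.

p1=T; p2=T; p3=F; p4=F; p5=T; p6=F; p7=T; p8=T; p9=T; p10=F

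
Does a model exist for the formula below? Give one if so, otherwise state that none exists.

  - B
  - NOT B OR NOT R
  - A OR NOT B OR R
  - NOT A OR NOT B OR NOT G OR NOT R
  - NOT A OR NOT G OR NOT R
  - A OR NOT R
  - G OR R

A=T; G=T; B=T; R=F

Unit clause (B) forces B = True.
In (NOT B OR NOT R) only NOT R is left, so R = False.
In (A OR NOT B OR R) only A is left, so A = True.
In (G OR R) only G is left, so G = True.
Check each clause:
  (B): B holds.
  (NOT B OR NOT R): NOT R holds.
  (A OR NOT B OR R): A holds.
  (NOT A OR NOT B OR NOT G OR NOT R): NOT R holds.
  (NOT A OR NOT G OR NOT R): NOT R holds.
  (A OR NOT R): A holds.
  (G OR R): G holds.
All clauses satisfied.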